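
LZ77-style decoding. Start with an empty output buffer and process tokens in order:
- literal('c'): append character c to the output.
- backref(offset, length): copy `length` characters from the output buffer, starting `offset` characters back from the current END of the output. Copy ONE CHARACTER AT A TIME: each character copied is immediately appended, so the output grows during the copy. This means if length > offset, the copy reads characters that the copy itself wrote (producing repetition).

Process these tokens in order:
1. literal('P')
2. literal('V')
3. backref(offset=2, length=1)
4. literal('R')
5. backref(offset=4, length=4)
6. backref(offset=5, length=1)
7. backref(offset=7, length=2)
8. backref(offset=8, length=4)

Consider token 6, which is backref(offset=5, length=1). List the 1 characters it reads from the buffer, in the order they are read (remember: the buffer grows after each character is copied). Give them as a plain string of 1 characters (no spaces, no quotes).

Token 1: literal('P'). Output: "P"
Token 2: literal('V'). Output: "PV"
Token 3: backref(off=2, len=1). Copied 'P' from pos 0. Output: "PVP"
Token 4: literal('R'). Output: "PVPR"
Token 5: backref(off=4, len=4). Copied 'PVPR' from pos 0. Output: "PVPRPVPR"
Token 6: backref(off=5, len=1). Buffer before: "PVPRPVPR" (len 8)
  byte 1: read out[3]='R', append. Buffer now: "PVPRPVPRR"

Answer: R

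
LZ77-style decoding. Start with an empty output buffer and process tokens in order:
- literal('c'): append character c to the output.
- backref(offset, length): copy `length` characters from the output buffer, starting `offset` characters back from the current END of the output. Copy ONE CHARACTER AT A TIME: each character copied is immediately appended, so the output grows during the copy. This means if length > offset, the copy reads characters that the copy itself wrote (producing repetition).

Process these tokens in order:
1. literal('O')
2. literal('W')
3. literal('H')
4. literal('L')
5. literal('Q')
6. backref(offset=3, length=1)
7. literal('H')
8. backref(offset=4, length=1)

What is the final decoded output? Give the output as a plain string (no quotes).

Token 1: literal('O'). Output: "O"
Token 2: literal('W'). Output: "OW"
Token 3: literal('H'). Output: "OWH"
Token 4: literal('L'). Output: "OWHL"
Token 5: literal('Q'). Output: "OWHLQ"
Token 6: backref(off=3, len=1). Copied 'H' from pos 2. Output: "OWHLQH"
Token 7: literal('H'). Output: "OWHLQHH"
Token 8: backref(off=4, len=1). Copied 'L' from pos 3. Output: "OWHLQHHL"

Answer: OWHLQHHL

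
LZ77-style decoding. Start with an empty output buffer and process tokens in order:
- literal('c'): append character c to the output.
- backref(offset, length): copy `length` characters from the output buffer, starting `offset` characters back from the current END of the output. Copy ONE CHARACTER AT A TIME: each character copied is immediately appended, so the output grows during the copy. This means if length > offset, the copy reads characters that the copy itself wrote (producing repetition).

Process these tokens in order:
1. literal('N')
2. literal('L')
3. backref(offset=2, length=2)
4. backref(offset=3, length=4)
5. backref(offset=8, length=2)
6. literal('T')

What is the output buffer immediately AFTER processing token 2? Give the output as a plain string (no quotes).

Answer: NL

Derivation:
Token 1: literal('N'). Output: "N"
Token 2: literal('L'). Output: "NL"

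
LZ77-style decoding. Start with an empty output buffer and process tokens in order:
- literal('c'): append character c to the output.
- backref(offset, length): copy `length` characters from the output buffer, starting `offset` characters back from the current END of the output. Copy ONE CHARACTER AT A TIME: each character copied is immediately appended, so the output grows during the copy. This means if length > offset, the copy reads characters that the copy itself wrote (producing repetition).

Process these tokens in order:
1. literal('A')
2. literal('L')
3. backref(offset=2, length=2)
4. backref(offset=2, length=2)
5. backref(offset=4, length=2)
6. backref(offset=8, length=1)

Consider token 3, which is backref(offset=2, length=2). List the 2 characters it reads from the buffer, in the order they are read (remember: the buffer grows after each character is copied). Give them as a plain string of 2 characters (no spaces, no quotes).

Token 1: literal('A'). Output: "A"
Token 2: literal('L'). Output: "AL"
Token 3: backref(off=2, len=2). Buffer before: "AL" (len 2)
  byte 1: read out[0]='A', append. Buffer now: "ALA"
  byte 2: read out[1]='L', append. Buffer now: "ALAL"

Answer: AL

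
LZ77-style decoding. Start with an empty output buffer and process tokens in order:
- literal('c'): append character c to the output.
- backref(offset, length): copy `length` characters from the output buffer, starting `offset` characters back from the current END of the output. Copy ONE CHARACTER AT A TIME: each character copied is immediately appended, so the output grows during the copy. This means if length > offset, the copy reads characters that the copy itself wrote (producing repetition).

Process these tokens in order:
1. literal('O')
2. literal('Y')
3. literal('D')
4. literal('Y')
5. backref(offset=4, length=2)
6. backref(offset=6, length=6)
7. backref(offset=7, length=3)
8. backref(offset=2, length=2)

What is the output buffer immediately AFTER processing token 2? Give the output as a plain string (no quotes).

Token 1: literal('O'). Output: "O"
Token 2: literal('Y'). Output: "OY"

Answer: OY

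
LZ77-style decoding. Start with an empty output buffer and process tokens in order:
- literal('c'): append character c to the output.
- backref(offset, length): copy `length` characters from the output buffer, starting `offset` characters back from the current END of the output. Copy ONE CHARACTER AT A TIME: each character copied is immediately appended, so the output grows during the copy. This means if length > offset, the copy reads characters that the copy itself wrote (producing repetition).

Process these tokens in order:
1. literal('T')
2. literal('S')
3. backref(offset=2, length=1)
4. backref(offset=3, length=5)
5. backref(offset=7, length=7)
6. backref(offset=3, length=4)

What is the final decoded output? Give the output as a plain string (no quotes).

Answer: TSTTSTTSSTTSTTSTTST

Derivation:
Token 1: literal('T'). Output: "T"
Token 2: literal('S'). Output: "TS"
Token 3: backref(off=2, len=1). Copied 'T' from pos 0. Output: "TST"
Token 4: backref(off=3, len=5) (overlapping!). Copied 'TSTTS' from pos 0. Output: "TSTTSTTS"
Token 5: backref(off=7, len=7). Copied 'STTSTTS' from pos 1. Output: "TSTTSTTSSTTSTTS"
Token 6: backref(off=3, len=4) (overlapping!). Copied 'TTST' from pos 12. Output: "TSTTSTTSSTTSTTSTTST"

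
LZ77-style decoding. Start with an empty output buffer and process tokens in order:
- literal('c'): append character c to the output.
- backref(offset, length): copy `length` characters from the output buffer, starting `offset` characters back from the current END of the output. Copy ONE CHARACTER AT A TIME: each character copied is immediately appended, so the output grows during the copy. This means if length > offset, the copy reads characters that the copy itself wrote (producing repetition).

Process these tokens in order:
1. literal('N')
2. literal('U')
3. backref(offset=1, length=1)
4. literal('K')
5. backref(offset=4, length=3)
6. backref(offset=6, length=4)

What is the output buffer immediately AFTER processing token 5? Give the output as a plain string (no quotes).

Token 1: literal('N'). Output: "N"
Token 2: literal('U'). Output: "NU"
Token 3: backref(off=1, len=1). Copied 'U' from pos 1. Output: "NUU"
Token 4: literal('K'). Output: "NUUK"
Token 5: backref(off=4, len=3). Copied 'NUU' from pos 0. Output: "NUUKNUU"

Answer: NUUKNUU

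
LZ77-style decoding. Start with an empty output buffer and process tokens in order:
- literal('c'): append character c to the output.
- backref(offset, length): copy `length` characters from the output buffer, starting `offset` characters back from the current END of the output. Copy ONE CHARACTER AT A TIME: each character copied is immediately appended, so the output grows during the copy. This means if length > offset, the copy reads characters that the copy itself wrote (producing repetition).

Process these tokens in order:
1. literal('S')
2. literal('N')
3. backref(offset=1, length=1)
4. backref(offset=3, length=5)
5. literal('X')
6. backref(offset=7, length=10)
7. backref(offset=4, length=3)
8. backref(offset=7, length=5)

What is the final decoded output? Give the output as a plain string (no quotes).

Token 1: literal('S'). Output: "S"
Token 2: literal('N'). Output: "SN"
Token 3: backref(off=1, len=1). Copied 'N' from pos 1. Output: "SNN"
Token 4: backref(off=3, len=5) (overlapping!). Copied 'SNNSN' from pos 0. Output: "SNNSNNSN"
Token 5: literal('X'). Output: "SNNSNNSNX"
Token 6: backref(off=7, len=10) (overlapping!). Copied 'NSNNSNXNSN' from pos 2. Output: "SNNSNNSNXNSNNSNXNSN"
Token 7: backref(off=4, len=3). Copied 'XNS' from pos 15. Output: "SNNSNNSNXNSNNSNXNSNXNS"
Token 8: backref(off=7, len=5). Copied 'XNSNX' from pos 15. Output: "SNNSNNSNXNSNNSNXNSNXNSXNSNX"

Answer: SNNSNNSNXNSNNSNXNSNXNSXNSNX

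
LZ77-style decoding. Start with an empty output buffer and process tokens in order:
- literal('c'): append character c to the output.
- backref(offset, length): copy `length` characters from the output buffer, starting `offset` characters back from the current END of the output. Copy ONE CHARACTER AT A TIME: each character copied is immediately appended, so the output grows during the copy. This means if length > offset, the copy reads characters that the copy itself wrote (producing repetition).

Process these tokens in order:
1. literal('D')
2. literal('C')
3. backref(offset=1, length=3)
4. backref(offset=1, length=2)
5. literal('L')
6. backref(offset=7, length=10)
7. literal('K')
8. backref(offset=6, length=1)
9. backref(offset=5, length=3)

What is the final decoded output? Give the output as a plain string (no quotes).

Answer: DCCCCCCLCCCCCCLCCCKCCCC

Derivation:
Token 1: literal('D'). Output: "D"
Token 2: literal('C'). Output: "DC"
Token 3: backref(off=1, len=3) (overlapping!). Copied 'CCC' from pos 1. Output: "DCCCC"
Token 4: backref(off=1, len=2) (overlapping!). Copied 'CC' from pos 4. Output: "DCCCCCC"
Token 5: literal('L'). Output: "DCCCCCCL"
Token 6: backref(off=7, len=10) (overlapping!). Copied 'CCCCCCLCCC' from pos 1. Output: "DCCCCCCLCCCCCCLCCC"
Token 7: literal('K'). Output: "DCCCCCCLCCCCCCLCCCK"
Token 8: backref(off=6, len=1). Copied 'C' from pos 13. Output: "DCCCCCCLCCCCCCLCCCKC"
Token 9: backref(off=5, len=3). Copied 'CCC' from pos 15. Output: "DCCCCCCLCCCCCCLCCCKCCCC"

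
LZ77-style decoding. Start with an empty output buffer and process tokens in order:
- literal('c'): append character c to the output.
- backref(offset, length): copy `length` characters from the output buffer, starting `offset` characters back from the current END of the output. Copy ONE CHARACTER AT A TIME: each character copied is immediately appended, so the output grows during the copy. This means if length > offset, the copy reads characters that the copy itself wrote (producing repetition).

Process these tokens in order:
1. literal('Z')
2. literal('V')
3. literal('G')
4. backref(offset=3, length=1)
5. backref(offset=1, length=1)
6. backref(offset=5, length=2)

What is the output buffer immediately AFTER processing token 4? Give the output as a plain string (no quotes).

Answer: ZVGZ

Derivation:
Token 1: literal('Z'). Output: "Z"
Token 2: literal('V'). Output: "ZV"
Token 3: literal('G'). Output: "ZVG"
Token 4: backref(off=3, len=1). Copied 'Z' from pos 0. Output: "ZVGZ"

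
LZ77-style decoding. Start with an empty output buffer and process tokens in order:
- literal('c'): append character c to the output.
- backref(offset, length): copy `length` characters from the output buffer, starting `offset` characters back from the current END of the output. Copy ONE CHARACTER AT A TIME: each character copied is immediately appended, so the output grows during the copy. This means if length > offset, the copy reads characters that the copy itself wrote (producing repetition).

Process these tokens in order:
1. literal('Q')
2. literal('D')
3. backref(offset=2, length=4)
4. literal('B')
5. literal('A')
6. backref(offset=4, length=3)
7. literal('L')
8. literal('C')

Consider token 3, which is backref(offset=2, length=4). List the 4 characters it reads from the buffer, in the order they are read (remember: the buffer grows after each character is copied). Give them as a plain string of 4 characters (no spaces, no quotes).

Token 1: literal('Q'). Output: "Q"
Token 2: literal('D'). Output: "QD"
Token 3: backref(off=2, len=4). Buffer before: "QD" (len 2)
  byte 1: read out[0]='Q', append. Buffer now: "QDQ"
  byte 2: read out[1]='D', append. Buffer now: "QDQD"
  byte 3: read out[2]='Q', append. Buffer now: "QDQDQ"
  byte 4: read out[3]='D', append. Buffer now: "QDQDQD"

Answer: QDQD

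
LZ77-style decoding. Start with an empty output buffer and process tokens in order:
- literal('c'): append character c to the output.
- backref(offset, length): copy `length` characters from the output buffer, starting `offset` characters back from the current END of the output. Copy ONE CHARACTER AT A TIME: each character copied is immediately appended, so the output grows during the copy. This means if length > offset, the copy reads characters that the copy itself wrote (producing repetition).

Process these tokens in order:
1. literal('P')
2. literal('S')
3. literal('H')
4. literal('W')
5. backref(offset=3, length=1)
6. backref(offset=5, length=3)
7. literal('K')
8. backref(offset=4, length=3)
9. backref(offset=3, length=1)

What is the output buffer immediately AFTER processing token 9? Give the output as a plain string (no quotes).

Token 1: literal('P'). Output: "P"
Token 2: literal('S'). Output: "PS"
Token 3: literal('H'). Output: "PSH"
Token 4: literal('W'). Output: "PSHW"
Token 5: backref(off=3, len=1). Copied 'S' from pos 1. Output: "PSHWS"
Token 6: backref(off=5, len=3). Copied 'PSH' from pos 0. Output: "PSHWSPSH"
Token 7: literal('K'). Output: "PSHWSPSHK"
Token 8: backref(off=4, len=3). Copied 'PSH' from pos 5. Output: "PSHWSPSHKPSH"
Token 9: backref(off=3, len=1). Copied 'P' from pos 9. Output: "PSHWSPSHKPSHP"

Answer: PSHWSPSHKPSHP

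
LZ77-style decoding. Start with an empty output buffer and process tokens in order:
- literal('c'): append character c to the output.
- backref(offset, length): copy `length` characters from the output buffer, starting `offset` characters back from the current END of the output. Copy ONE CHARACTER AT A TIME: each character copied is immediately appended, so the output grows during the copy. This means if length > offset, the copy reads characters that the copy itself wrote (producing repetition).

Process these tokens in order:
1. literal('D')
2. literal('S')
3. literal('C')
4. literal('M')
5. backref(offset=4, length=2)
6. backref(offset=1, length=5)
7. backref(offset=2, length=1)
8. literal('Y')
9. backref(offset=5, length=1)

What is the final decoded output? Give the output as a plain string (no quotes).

Answer: DSCMDSSSSSSSYS

Derivation:
Token 1: literal('D'). Output: "D"
Token 2: literal('S'). Output: "DS"
Token 3: literal('C'). Output: "DSC"
Token 4: literal('M'). Output: "DSCM"
Token 5: backref(off=4, len=2). Copied 'DS' from pos 0. Output: "DSCMDS"
Token 6: backref(off=1, len=5) (overlapping!). Copied 'SSSSS' from pos 5. Output: "DSCMDSSSSSS"
Token 7: backref(off=2, len=1). Copied 'S' from pos 9. Output: "DSCMDSSSSSSS"
Token 8: literal('Y'). Output: "DSCMDSSSSSSSY"
Token 9: backref(off=5, len=1). Copied 'S' from pos 8. Output: "DSCMDSSSSSSSYS"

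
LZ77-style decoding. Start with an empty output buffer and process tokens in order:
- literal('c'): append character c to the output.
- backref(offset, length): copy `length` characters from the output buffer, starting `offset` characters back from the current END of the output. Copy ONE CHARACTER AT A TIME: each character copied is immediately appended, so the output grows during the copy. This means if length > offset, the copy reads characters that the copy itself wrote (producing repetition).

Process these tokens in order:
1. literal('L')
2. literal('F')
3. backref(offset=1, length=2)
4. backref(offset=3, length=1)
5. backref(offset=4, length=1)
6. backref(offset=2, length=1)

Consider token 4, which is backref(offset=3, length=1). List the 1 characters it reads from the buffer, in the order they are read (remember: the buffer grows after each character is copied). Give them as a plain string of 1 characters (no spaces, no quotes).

Token 1: literal('L'). Output: "L"
Token 2: literal('F'). Output: "LF"
Token 3: backref(off=1, len=2) (overlapping!). Copied 'FF' from pos 1. Output: "LFFF"
Token 4: backref(off=3, len=1). Buffer before: "LFFF" (len 4)
  byte 1: read out[1]='F', append. Buffer now: "LFFFF"

Answer: F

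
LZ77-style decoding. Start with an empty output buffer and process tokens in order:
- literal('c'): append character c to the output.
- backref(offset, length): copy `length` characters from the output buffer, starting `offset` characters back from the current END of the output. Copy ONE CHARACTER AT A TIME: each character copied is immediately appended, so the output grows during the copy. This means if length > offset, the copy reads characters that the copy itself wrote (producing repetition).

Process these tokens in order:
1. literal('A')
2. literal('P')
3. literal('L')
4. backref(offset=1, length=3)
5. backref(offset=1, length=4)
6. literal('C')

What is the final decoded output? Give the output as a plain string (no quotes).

Answer: APLLLLLLLLC

Derivation:
Token 1: literal('A'). Output: "A"
Token 2: literal('P'). Output: "AP"
Token 3: literal('L'). Output: "APL"
Token 4: backref(off=1, len=3) (overlapping!). Copied 'LLL' from pos 2. Output: "APLLLL"
Token 5: backref(off=1, len=4) (overlapping!). Copied 'LLLL' from pos 5. Output: "APLLLLLLLL"
Token 6: literal('C'). Output: "APLLLLLLLLC"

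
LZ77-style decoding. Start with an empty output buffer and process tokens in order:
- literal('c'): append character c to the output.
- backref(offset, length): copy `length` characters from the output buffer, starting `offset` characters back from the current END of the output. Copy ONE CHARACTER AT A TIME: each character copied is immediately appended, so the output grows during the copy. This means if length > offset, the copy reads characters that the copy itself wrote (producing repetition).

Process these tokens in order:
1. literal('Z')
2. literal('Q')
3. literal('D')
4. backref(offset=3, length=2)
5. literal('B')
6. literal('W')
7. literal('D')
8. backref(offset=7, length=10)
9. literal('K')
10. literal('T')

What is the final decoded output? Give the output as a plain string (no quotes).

Token 1: literal('Z'). Output: "Z"
Token 2: literal('Q'). Output: "ZQ"
Token 3: literal('D'). Output: "ZQD"
Token 4: backref(off=3, len=2). Copied 'ZQ' from pos 0. Output: "ZQDZQ"
Token 5: literal('B'). Output: "ZQDZQB"
Token 6: literal('W'). Output: "ZQDZQBW"
Token 7: literal('D'). Output: "ZQDZQBWD"
Token 8: backref(off=7, len=10) (overlapping!). Copied 'QDZQBWDQDZ' from pos 1. Output: "ZQDZQBWDQDZQBWDQDZ"
Token 9: literal('K'). Output: "ZQDZQBWDQDZQBWDQDZK"
Token 10: literal('T'). Output: "ZQDZQBWDQDZQBWDQDZKT"

Answer: ZQDZQBWDQDZQBWDQDZKT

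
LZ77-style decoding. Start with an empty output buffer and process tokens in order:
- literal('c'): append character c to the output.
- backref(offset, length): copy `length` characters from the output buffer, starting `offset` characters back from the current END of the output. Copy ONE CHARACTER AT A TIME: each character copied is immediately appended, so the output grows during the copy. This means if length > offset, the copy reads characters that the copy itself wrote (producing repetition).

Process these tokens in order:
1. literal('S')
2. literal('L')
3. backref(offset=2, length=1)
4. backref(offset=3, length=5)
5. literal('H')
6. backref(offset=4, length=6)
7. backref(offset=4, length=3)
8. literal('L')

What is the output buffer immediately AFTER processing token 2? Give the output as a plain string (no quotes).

Answer: SL

Derivation:
Token 1: literal('S'). Output: "S"
Token 2: literal('L'). Output: "SL"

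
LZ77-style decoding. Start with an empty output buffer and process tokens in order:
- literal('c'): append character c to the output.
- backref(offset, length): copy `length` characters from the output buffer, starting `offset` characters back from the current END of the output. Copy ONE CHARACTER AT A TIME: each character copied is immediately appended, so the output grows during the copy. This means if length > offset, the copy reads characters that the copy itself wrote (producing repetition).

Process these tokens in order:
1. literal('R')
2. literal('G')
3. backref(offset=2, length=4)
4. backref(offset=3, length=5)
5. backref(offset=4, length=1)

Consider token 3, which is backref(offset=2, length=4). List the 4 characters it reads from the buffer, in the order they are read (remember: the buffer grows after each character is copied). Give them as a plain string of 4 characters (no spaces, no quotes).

Token 1: literal('R'). Output: "R"
Token 2: literal('G'). Output: "RG"
Token 3: backref(off=2, len=4). Buffer before: "RG" (len 2)
  byte 1: read out[0]='R', append. Buffer now: "RGR"
  byte 2: read out[1]='G', append. Buffer now: "RGRG"
  byte 3: read out[2]='R', append. Buffer now: "RGRGR"
  byte 4: read out[3]='G', append. Buffer now: "RGRGRG"

Answer: RGRG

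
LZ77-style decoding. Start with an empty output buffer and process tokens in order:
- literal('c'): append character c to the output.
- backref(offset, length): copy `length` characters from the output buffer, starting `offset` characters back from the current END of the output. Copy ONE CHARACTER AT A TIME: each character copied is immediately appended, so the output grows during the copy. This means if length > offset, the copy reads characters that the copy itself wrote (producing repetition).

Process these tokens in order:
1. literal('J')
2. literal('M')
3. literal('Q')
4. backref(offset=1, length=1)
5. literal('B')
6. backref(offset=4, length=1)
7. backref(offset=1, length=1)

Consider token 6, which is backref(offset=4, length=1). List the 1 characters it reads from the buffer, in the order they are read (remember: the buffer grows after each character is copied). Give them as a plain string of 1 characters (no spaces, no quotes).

Token 1: literal('J'). Output: "J"
Token 2: literal('M'). Output: "JM"
Token 3: literal('Q'). Output: "JMQ"
Token 4: backref(off=1, len=1). Copied 'Q' from pos 2. Output: "JMQQ"
Token 5: literal('B'). Output: "JMQQB"
Token 6: backref(off=4, len=1). Buffer before: "JMQQB" (len 5)
  byte 1: read out[1]='M', append. Buffer now: "JMQQBM"

Answer: M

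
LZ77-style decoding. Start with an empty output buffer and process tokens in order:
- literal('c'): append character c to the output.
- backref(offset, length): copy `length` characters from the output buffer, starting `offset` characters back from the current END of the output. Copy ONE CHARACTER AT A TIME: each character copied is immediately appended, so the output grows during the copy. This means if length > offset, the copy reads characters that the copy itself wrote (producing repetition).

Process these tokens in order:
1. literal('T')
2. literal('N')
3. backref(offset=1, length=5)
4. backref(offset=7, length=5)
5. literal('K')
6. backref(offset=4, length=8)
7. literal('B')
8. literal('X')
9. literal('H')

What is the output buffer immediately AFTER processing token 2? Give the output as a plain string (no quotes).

Token 1: literal('T'). Output: "T"
Token 2: literal('N'). Output: "TN"

Answer: TN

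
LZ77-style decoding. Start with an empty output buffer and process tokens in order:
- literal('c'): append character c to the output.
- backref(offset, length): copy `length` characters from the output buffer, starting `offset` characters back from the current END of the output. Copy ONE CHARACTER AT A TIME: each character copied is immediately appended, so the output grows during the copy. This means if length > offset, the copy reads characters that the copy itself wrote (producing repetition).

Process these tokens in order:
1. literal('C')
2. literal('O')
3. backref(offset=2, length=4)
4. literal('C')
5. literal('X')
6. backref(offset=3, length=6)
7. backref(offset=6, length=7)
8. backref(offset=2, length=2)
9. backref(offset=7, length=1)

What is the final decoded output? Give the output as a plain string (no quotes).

Answer: COCOCOCXOCXOCXOCXOCXOXOX

Derivation:
Token 1: literal('C'). Output: "C"
Token 2: literal('O'). Output: "CO"
Token 3: backref(off=2, len=4) (overlapping!). Copied 'COCO' from pos 0. Output: "COCOCO"
Token 4: literal('C'). Output: "COCOCOC"
Token 5: literal('X'). Output: "COCOCOCX"
Token 6: backref(off=3, len=6) (overlapping!). Copied 'OCXOCX' from pos 5. Output: "COCOCOCXOCXOCX"
Token 7: backref(off=6, len=7) (overlapping!). Copied 'OCXOCXO' from pos 8. Output: "COCOCOCXOCXOCXOCXOCXO"
Token 8: backref(off=2, len=2). Copied 'XO' from pos 19. Output: "COCOCOCXOCXOCXOCXOCXOXO"
Token 9: backref(off=7, len=1). Copied 'X' from pos 16. Output: "COCOCOCXOCXOCXOCXOCXOXOX"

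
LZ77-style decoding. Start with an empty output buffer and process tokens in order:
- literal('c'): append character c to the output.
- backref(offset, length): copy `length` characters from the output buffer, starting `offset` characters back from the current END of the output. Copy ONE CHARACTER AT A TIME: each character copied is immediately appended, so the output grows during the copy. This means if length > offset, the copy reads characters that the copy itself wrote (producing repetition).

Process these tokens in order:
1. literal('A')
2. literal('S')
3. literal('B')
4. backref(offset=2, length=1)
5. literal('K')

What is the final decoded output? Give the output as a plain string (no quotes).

Token 1: literal('A'). Output: "A"
Token 2: literal('S'). Output: "AS"
Token 3: literal('B'). Output: "ASB"
Token 4: backref(off=2, len=1). Copied 'S' from pos 1. Output: "ASBS"
Token 5: literal('K'). Output: "ASBSK"

Answer: ASBSK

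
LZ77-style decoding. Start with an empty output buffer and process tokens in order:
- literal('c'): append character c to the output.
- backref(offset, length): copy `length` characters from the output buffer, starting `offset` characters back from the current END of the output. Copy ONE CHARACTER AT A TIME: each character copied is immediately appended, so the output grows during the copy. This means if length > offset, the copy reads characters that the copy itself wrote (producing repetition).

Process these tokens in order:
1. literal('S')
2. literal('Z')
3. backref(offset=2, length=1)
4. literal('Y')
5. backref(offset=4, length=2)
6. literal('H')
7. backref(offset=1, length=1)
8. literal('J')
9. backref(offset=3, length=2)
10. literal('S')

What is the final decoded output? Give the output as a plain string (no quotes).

Answer: SZSYSZHHJHHS

Derivation:
Token 1: literal('S'). Output: "S"
Token 2: literal('Z'). Output: "SZ"
Token 3: backref(off=2, len=1). Copied 'S' from pos 0. Output: "SZS"
Token 4: literal('Y'). Output: "SZSY"
Token 5: backref(off=4, len=2). Copied 'SZ' from pos 0. Output: "SZSYSZ"
Token 6: literal('H'). Output: "SZSYSZH"
Token 7: backref(off=1, len=1). Copied 'H' from pos 6. Output: "SZSYSZHH"
Token 8: literal('J'). Output: "SZSYSZHHJ"
Token 9: backref(off=3, len=2). Copied 'HH' from pos 6. Output: "SZSYSZHHJHH"
Token 10: literal('S'). Output: "SZSYSZHHJHHS"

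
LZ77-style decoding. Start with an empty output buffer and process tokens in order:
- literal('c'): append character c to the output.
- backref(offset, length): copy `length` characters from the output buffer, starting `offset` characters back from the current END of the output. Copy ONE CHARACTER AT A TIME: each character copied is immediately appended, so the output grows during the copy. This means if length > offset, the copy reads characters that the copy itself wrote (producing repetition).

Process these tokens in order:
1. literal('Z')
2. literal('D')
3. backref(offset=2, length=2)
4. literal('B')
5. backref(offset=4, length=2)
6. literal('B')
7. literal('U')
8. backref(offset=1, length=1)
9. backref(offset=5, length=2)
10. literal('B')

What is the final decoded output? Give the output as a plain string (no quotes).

Token 1: literal('Z'). Output: "Z"
Token 2: literal('D'). Output: "ZD"
Token 3: backref(off=2, len=2). Copied 'ZD' from pos 0. Output: "ZDZD"
Token 4: literal('B'). Output: "ZDZDB"
Token 5: backref(off=4, len=2). Copied 'DZ' from pos 1. Output: "ZDZDBDZ"
Token 6: literal('B'). Output: "ZDZDBDZB"
Token 7: literal('U'). Output: "ZDZDBDZBU"
Token 8: backref(off=1, len=1). Copied 'U' from pos 8. Output: "ZDZDBDZBUU"
Token 9: backref(off=5, len=2). Copied 'DZ' from pos 5. Output: "ZDZDBDZBUUDZ"
Token 10: literal('B'). Output: "ZDZDBDZBUUDZB"

Answer: ZDZDBDZBUUDZB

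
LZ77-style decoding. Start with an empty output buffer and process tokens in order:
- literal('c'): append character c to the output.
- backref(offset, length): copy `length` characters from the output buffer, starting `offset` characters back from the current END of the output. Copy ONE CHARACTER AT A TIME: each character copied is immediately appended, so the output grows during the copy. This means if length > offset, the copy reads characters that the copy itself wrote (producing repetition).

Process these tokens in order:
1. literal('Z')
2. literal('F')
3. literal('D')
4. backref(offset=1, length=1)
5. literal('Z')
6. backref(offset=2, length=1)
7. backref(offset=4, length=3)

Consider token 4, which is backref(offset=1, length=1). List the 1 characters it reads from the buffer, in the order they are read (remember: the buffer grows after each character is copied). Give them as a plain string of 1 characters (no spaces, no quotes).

Answer: D

Derivation:
Token 1: literal('Z'). Output: "Z"
Token 2: literal('F'). Output: "ZF"
Token 3: literal('D'). Output: "ZFD"
Token 4: backref(off=1, len=1). Buffer before: "ZFD" (len 3)
  byte 1: read out[2]='D', append. Buffer now: "ZFDD"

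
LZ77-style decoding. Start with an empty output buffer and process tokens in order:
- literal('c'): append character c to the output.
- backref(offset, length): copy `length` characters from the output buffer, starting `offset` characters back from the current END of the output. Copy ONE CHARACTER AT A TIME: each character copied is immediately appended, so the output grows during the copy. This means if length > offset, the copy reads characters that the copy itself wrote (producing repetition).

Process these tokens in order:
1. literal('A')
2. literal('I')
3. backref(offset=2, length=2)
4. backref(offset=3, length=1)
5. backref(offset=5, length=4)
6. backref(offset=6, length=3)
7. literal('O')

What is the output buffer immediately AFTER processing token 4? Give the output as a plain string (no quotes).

Token 1: literal('A'). Output: "A"
Token 2: literal('I'). Output: "AI"
Token 3: backref(off=2, len=2). Copied 'AI' from pos 0. Output: "AIAI"
Token 4: backref(off=3, len=1). Copied 'I' from pos 1. Output: "AIAII"

Answer: AIAII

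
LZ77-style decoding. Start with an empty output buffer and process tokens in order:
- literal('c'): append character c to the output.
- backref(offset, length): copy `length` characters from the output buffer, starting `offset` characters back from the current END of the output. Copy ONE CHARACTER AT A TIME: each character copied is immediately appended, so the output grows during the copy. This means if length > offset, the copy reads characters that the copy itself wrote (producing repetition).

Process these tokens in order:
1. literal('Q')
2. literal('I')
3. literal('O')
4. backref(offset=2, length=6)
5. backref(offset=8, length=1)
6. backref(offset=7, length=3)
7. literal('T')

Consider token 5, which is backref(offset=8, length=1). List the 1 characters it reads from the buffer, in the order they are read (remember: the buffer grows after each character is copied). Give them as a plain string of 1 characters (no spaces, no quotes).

Answer: I

Derivation:
Token 1: literal('Q'). Output: "Q"
Token 2: literal('I'). Output: "QI"
Token 3: literal('O'). Output: "QIO"
Token 4: backref(off=2, len=6) (overlapping!). Copied 'IOIOIO' from pos 1. Output: "QIOIOIOIO"
Token 5: backref(off=8, len=1). Buffer before: "QIOIOIOIO" (len 9)
  byte 1: read out[1]='I', append. Buffer now: "QIOIOIOIOI"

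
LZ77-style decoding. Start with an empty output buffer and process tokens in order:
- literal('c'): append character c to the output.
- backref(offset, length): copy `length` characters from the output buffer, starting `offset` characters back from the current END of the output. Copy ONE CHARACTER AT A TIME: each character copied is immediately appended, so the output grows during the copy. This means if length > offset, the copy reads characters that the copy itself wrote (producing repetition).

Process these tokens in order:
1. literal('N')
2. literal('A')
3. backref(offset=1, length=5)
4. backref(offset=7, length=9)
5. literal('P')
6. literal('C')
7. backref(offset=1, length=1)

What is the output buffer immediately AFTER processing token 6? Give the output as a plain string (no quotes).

Token 1: literal('N'). Output: "N"
Token 2: literal('A'). Output: "NA"
Token 3: backref(off=1, len=5) (overlapping!). Copied 'AAAAA' from pos 1. Output: "NAAAAAA"
Token 4: backref(off=7, len=9) (overlapping!). Copied 'NAAAAAANA' from pos 0. Output: "NAAAAAANAAAAAANA"
Token 5: literal('P'). Output: "NAAAAAANAAAAAANAP"
Token 6: literal('C'). Output: "NAAAAAANAAAAAANAPC"

Answer: NAAAAAANAAAAAANAPC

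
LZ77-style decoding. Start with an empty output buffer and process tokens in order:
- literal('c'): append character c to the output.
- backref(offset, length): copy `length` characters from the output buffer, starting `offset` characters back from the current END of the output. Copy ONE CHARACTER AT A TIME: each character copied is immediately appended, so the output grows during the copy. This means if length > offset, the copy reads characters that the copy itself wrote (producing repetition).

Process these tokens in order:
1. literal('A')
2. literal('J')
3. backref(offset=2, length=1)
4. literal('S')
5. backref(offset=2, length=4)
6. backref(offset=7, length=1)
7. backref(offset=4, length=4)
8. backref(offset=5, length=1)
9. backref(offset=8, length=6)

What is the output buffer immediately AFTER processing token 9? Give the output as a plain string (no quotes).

Answer: AJASASASJSASJJASJSAS

Derivation:
Token 1: literal('A'). Output: "A"
Token 2: literal('J'). Output: "AJ"
Token 3: backref(off=2, len=1). Copied 'A' from pos 0. Output: "AJA"
Token 4: literal('S'). Output: "AJAS"
Token 5: backref(off=2, len=4) (overlapping!). Copied 'ASAS' from pos 2. Output: "AJASASAS"
Token 6: backref(off=7, len=1). Copied 'J' from pos 1. Output: "AJASASASJ"
Token 7: backref(off=4, len=4). Copied 'SASJ' from pos 5. Output: "AJASASASJSASJ"
Token 8: backref(off=5, len=1). Copied 'J' from pos 8. Output: "AJASASASJSASJJ"
Token 9: backref(off=8, len=6). Copied 'ASJSAS' from pos 6. Output: "AJASASASJSASJJASJSAS"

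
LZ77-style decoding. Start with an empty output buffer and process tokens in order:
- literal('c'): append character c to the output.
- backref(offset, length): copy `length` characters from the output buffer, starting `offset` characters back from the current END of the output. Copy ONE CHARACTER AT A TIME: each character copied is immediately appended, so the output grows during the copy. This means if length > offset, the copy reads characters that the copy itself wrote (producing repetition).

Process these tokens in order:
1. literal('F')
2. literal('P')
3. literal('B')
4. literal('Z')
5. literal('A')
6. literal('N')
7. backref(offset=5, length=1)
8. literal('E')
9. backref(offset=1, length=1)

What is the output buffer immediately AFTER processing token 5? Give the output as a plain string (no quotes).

Token 1: literal('F'). Output: "F"
Token 2: literal('P'). Output: "FP"
Token 3: literal('B'). Output: "FPB"
Token 4: literal('Z'). Output: "FPBZ"
Token 5: literal('A'). Output: "FPBZA"

Answer: FPBZA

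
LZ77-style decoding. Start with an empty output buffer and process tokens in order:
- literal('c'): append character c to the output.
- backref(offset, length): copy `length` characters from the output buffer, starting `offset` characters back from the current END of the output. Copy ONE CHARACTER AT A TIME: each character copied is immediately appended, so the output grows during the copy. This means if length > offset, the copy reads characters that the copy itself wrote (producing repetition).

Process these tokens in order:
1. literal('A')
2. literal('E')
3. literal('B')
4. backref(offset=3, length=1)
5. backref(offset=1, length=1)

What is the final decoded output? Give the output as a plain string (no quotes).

Answer: AEBAA

Derivation:
Token 1: literal('A'). Output: "A"
Token 2: literal('E'). Output: "AE"
Token 3: literal('B'). Output: "AEB"
Token 4: backref(off=3, len=1). Copied 'A' from pos 0. Output: "AEBA"
Token 5: backref(off=1, len=1). Copied 'A' from pos 3. Output: "AEBAA"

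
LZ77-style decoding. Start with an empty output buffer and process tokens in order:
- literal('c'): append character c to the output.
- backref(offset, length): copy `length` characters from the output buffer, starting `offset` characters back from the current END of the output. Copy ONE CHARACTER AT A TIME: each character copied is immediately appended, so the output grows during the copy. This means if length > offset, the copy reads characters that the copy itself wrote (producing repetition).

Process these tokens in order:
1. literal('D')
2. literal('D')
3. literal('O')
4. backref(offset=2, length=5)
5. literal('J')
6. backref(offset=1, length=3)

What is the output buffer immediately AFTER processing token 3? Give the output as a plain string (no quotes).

Answer: DDO

Derivation:
Token 1: literal('D'). Output: "D"
Token 2: literal('D'). Output: "DD"
Token 3: literal('O'). Output: "DDO"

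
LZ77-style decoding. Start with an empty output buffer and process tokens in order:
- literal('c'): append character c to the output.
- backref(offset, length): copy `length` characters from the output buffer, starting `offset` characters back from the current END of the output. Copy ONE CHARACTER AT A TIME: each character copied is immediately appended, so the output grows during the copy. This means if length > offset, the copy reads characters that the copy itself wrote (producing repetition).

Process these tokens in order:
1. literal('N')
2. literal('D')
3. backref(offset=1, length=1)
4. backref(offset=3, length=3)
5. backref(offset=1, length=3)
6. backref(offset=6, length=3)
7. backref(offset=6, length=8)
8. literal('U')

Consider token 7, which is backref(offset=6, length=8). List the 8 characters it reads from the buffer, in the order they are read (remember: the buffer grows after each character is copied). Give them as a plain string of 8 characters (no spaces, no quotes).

Answer: DDDNDDDD

Derivation:
Token 1: literal('N'). Output: "N"
Token 2: literal('D'). Output: "ND"
Token 3: backref(off=1, len=1). Copied 'D' from pos 1. Output: "NDD"
Token 4: backref(off=3, len=3). Copied 'NDD' from pos 0. Output: "NDDNDD"
Token 5: backref(off=1, len=3) (overlapping!). Copied 'DDD' from pos 5. Output: "NDDNDDDDD"
Token 6: backref(off=6, len=3). Copied 'NDD' from pos 3. Output: "NDDNDDDDDNDD"
Token 7: backref(off=6, len=8). Buffer before: "NDDNDDDDDNDD" (len 12)
  byte 1: read out[6]='D', append. Buffer now: "NDDNDDDDDNDDD"
  byte 2: read out[7]='D', append. Buffer now: "NDDNDDDDDNDDDD"
  byte 3: read out[8]='D', append. Buffer now: "NDDNDDDDDNDDDDD"
  byte 4: read out[9]='N', append. Buffer now: "NDDNDDDDDNDDDDDN"
  byte 5: read out[10]='D', append. Buffer now: "NDDNDDDDDNDDDDDND"
  byte 6: read out[11]='D', append. Buffer now: "NDDNDDDDDNDDDDDNDD"
  byte 7: read out[12]='D', append. Buffer now: "NDDNDDDDDNDDDDDNDDD"
  byte 8: read out[13]='D', append. Buffer now: "NDDNDDDDDNDDDDDNDDDD"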